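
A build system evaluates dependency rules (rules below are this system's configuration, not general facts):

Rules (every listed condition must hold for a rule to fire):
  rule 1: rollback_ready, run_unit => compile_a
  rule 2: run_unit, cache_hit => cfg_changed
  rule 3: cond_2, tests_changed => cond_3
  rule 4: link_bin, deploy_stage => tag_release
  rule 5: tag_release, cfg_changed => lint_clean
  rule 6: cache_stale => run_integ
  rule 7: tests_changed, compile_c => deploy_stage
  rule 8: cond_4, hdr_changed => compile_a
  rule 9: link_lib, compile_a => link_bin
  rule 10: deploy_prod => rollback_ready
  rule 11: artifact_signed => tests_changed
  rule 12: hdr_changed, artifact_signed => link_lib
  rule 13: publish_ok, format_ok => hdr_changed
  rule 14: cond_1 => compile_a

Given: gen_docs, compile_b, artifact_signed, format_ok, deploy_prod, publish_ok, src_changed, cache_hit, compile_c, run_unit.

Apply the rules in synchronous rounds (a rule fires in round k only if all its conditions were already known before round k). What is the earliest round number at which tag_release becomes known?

4

Round 1 fires rule 2, rule 10, rule 11, rule 13, giving cfg_changed, rollback_ready, tests_changed, hdr_changed.
Round 2 fires rule 1, rule 7, rule 12, giving compile_a, deploy_stage, link_lib.
Round 3 fires rule 9, giving link_bin.
Round 4 fires rule 4, giving tag_release.
tag_release first appears in round 4.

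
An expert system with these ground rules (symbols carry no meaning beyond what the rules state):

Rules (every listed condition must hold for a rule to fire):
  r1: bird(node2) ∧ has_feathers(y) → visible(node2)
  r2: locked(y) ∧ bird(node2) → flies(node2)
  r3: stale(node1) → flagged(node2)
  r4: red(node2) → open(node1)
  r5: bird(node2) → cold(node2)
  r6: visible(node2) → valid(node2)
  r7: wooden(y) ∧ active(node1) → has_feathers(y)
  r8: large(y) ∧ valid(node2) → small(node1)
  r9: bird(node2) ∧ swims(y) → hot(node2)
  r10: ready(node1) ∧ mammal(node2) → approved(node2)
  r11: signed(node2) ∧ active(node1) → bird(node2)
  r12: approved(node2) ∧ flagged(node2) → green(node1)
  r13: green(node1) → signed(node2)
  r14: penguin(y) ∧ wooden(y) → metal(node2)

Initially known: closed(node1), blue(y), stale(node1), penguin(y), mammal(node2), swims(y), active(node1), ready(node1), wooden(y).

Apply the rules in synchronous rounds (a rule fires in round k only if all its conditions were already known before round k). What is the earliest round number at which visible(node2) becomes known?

5

[1] r3 [stale(node1) → flagged(node2)]; r7 [wooden(y) ∧ active(node1) → has_feathers(y)]; r10 [ready(node1) ∧ mammal(node2) → approved(node2)]; r14 [penguin(y) ∧ wooden(y) → metal(node2)]. ⇒ new: flagged(node2), has_feathers(y), approved(node2), metal(node2).
[2] r12 [approved(node2) ∧ flagged(node2) → green(node1)]. ⇒ new: green(node1).
[3] r13 [green(node1) → signed(node2)]. ⇒ new: signed(node2).
[4] r11 [signed(node2) ∧ active(node1) → bird(node2)]. ⇒ new: bird(node2).
[5] r1 [bird(node2) ∧ has_feathers(y) → visible(node2)]; r5 [bird(node2) → cold(node2)]; r9 [bird(node2) ∧ swims(y) → hot(node2)]. ⇒ new: visible(node2), cold(node2), hot(node2).
visible(node2) first appears in round 5.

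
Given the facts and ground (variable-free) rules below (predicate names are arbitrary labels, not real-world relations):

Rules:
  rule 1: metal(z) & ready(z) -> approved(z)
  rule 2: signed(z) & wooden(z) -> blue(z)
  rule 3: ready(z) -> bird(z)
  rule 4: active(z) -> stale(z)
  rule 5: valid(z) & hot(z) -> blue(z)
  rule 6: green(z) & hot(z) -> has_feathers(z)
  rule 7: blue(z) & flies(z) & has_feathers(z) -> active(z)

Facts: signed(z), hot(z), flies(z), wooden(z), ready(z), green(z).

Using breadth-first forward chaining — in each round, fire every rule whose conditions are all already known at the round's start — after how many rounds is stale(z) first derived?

Round 1: rule 2 [signed(z) & wooden(z) -> blue(z)]; rule 3 [ready(z) -> bird(z)]; rule 6 [green(z) & hot(z) -> has_feathers(z)]. Adds blue(z), bird(z), has_feathers(z).
Round 2: rule 7 [blue(z) & flies(z) & has_feathers(z) -> active(z)]. Adds active(z).
Round 3: rule 4 [active(z) -> stale(z)]. Adds stale(z).
stale(z) first appears in round 3.

3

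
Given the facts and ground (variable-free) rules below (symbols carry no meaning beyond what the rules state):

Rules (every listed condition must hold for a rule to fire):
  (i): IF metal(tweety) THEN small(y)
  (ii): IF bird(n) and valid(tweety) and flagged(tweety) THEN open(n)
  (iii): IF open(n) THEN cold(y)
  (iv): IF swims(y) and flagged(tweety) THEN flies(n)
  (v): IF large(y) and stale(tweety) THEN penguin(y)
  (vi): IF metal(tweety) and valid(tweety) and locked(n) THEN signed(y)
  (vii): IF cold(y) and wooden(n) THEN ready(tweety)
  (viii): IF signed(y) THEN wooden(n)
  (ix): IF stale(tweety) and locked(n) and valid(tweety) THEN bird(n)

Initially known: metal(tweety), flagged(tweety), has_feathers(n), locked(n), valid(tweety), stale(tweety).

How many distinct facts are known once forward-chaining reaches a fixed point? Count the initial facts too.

Round 1: (i) [IF metal(tweety) THEN small(y)]; (vi) [IF metal(tweety) and valid(tweety) and locked(n) THEN signed(y)]; (ix) [IF stale(tweety) and locked(n) and valid(tweety) THEN bird(n)]. New: small(y), signed(y), bird(n).
Round 2: (ii) [IF bird(n) and valid(tweety) and flagged(tweety) THEN open(n)]; (viii) [IF signed(y) THEN wooden(n)]. New: open(n), wooden(n).
Round 3: (iii) [IF open(n) THEN cold(y)]. New: cold(y).
Round 4: (vii) [IF cold(y) and wooden(n) THEN ready(tweety)]. New: ready(tweety).
Closure: {bird(n), cold(y), flagged(tweety), has_feathers(n), locked(n), metal(tweety), open(n), ready(tweety), signed(y), small(y), stale(tweety), valid(tweety), wooden(n)} — 13 facts.

13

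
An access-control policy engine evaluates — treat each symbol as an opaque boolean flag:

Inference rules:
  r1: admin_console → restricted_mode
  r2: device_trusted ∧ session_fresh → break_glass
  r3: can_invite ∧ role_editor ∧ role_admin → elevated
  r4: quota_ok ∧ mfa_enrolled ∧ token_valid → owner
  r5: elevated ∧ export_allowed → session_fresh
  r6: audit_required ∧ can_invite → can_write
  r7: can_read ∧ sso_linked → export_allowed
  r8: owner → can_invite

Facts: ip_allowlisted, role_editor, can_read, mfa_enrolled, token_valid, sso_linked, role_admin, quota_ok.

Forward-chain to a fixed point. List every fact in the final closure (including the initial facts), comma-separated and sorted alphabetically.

can_invite, can_read, elevated, export_allowed, ip_allowlisted, mfa_enrolled, owner, quota_ok, role_admin, role_editor, session_fresh, sso_linked, token_valid

Round 1 — r4, r7, derive owner, export_allowed.
Round 2 — r8, derive can_invite.
Round 3 — r3, derive elevated.
Round 4 — r5, derive session_fresh.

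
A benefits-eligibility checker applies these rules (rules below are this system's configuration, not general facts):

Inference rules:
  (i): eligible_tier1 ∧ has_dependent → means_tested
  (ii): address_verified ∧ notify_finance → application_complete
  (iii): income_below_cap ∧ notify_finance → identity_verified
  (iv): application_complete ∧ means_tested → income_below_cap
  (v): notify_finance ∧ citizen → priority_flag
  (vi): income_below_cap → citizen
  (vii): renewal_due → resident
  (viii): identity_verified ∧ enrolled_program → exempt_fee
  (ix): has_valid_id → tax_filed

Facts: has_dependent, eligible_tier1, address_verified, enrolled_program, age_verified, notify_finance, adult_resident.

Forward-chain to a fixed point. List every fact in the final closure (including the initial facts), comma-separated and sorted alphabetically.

Round 1: (i) [eligible_tier1 ∧ has_dependent → means_tested]; (ii) [address_verified ∧ notify_finance → application_complete]. Adds means_tested, application_complete.
Round 2: (iv) [application_complete ∧ means_tested → income_below_cap]. Adds income_below_cap.
Round 3: (iii) [income_below_cap ∧ notify_finance → identity_verified]; (vi) [income_below_cap → citizen]. Adds identity_verified, citizen.
Round 4: (v) [notify_finance ∧ citizen → priority_flag]; (viii) [identity_verified ∧ enrolled_program → exempt_fee]. Adds priority_flag, exempt_fee.

address_verified, adult_resident, age_verified, application_complete, citizen, eligible_tier1, enrolled_program, exempt_fee, has_dependent, identity_verified, income_below_cap, means_tested, notify_finance, priority_flag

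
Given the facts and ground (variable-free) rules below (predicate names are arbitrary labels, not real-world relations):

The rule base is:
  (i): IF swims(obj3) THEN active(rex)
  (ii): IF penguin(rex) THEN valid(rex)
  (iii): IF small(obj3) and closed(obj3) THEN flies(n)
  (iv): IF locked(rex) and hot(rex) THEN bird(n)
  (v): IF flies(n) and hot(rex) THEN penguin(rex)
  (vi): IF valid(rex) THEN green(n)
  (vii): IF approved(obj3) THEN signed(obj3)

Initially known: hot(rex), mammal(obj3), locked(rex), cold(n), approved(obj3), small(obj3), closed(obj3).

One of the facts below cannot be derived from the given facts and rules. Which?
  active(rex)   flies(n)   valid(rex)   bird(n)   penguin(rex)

active(rex)

Round 1 — (iii), (iv), (vii), derive flies(n), bird(n), signed(obj3).
Round 2 — (v), derive penguin(rex).
Round 3 — (ii), derive valid(rex).
Round 4 — (vi), derive green(n).
Derived: penguin(rex) (round 2), flies(n) (round 1), valid(rex) (round 3), bird(n) (round 1). active(rex) never appears in any round.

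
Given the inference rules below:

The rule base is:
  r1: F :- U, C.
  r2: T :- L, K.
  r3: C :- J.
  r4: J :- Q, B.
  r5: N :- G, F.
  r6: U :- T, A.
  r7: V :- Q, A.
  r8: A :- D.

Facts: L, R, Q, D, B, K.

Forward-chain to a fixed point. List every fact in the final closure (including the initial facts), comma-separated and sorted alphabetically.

A, B, C, D, F, J, K, L, Q, R, T, U, V

Round 1 — r2, r4, r8, derive T, J, A.
Round 2 — r3, r6, r7, derive C, U, V.
Round 3 — r1, derive F.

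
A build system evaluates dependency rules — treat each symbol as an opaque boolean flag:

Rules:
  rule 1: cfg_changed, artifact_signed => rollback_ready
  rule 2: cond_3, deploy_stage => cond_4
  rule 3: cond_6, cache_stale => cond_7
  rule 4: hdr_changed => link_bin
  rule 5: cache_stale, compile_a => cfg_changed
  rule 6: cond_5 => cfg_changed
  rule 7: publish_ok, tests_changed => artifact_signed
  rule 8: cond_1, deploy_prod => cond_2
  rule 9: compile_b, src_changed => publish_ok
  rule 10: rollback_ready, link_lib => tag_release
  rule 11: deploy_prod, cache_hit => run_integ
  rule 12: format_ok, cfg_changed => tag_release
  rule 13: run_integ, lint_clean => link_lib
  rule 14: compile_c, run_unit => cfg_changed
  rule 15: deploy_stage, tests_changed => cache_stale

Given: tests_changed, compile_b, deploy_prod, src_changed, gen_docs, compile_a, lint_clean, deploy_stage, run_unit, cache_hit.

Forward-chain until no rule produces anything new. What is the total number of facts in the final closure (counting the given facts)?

[1] rule 9 [compile_b, src_changed => publish_ok]; rule 11 [deploy_prod, cache_hit => run_integ]; rule 15 [deploy_stage, tests_changed => cache_stale]. ⇒ new: publish_ok, run_integ, cache_stale.
[2] rule 5 [cache_stale, compile_a => cfg_changed]; rule 7 [publish_ok, tests_changed => artifact_signed]; rule 13 [run_integ, lint_clean => link_lib]. ⇒ new: cfg_changed, artifact_signed, link_lib.
[3] rule 1 [cfg_changed, artifact_signed => rollback_ready]. ⇒ new: rollback_ready.
[4] rule 10 [rollback_ready, link_lib => tag_release]. ⇒ new: tag_release.
Closure: {artifact_signed, cache_hit, cache_stale, cfg_changed, compile_a, compile_b, deploy_prod, deploy_stage, gen_docs, link_lib, lint_clean, publish_ok, rollback_ready, run_integ, run_unit, src_changed, tag_release, tests_changed} — 18 facts.

18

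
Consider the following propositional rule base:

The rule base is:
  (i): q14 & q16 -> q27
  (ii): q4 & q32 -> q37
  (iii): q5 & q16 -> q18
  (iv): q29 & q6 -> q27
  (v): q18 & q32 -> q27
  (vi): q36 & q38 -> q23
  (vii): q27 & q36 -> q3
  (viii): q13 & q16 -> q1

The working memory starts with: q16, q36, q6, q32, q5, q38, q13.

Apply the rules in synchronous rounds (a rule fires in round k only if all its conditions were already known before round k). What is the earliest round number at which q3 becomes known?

Round 1 fires (iii), (vi), (viii), giving q18, q23, q1.
Round 2 fires (v), giving q27.
Round 3 fires (vii), giving q3.
q3 first appears in round 3.

3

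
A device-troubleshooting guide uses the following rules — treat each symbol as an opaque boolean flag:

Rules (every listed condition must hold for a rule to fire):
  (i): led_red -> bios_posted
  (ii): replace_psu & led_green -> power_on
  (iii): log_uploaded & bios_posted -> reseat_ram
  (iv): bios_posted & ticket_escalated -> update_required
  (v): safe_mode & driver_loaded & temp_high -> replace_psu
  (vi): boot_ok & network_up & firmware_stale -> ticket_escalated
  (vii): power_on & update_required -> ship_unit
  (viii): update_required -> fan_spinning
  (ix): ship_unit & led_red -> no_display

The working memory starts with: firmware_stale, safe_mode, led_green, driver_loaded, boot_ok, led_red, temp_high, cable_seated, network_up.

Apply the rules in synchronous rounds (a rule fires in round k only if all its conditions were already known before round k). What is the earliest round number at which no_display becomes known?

4

Round 1 — (i), (v), (vi), derive bios_posted, replace_psu, ticket_escalated.
Round 2 — (ii), (iv), derive power_on, update_required.
Round 3 — (vii), (viii), derive ship_unit, fan_spinning.
Round 4 — (ix), derive no_display.
no_display first appears in round 4.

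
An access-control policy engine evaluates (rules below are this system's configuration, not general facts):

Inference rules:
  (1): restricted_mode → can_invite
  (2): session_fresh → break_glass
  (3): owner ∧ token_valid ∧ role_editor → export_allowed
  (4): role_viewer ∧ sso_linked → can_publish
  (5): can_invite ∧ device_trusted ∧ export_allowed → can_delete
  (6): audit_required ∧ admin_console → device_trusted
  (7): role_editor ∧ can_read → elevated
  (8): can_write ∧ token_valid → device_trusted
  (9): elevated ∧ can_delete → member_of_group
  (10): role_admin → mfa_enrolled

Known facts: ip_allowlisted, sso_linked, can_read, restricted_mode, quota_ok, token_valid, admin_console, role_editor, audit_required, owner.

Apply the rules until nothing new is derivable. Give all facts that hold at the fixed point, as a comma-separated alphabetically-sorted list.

admin_console, audit_required, can_delete, can_invite, can_read, device_trusted, elevated, export_allowed, ip_allowlisted, member_of_group, owner, quota_ok, restricted_mode, role_editor, sso_linked, token_valid

Round 1: (1) [restricted_mode → can_invite]; (3) [owner ∧ token_valid ∧ role_editor → export_allowed]; (6) [audit_required ∧ admin_console → device_trusted]; (7) [role_editor ∧ can_read → elevated]. Adds can_invite, export_allowed, device_trusted, elevated.
Round 2: (5) [can_invite ∧ device_trusted ∧ export_allowed → can_delete]. Adds can_delete.
Round 3: (9) [elevated ∧ can_delete → member_of_group]. Adds member_of_group.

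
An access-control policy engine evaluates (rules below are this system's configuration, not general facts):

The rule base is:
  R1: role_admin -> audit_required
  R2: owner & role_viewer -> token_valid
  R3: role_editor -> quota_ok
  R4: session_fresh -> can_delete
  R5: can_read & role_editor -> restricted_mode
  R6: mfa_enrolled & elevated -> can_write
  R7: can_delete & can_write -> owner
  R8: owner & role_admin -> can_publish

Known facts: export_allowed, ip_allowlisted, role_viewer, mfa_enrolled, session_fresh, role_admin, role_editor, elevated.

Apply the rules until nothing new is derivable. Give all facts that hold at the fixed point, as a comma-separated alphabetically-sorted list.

audit_required, can_delete, can_publish, can_write, elevated, export_allowed, ip_allowlisted, mfa_enrolled, owner, quota_ok, role_admin, role_editor, role_viewer, session_fresh, token_valid

[1] R1 [role_admin -> audit_required]; R3 [role_editor -> quota_ok]; R4 [session_fresh -> can_delete]; R6 [mfa_enrolled & elevated -> can_write]. ⇒ new: audit_required, quota_ok, can_delete, can_write.
[2] R7 [can_delete & can_write -> owner]. ⇒ new: owner.
[3] R2 [owner & role_viewer -> token_valid]; R8 [owner & role_admin -> can_publish]. ⇒ new: token_valid, can_publish.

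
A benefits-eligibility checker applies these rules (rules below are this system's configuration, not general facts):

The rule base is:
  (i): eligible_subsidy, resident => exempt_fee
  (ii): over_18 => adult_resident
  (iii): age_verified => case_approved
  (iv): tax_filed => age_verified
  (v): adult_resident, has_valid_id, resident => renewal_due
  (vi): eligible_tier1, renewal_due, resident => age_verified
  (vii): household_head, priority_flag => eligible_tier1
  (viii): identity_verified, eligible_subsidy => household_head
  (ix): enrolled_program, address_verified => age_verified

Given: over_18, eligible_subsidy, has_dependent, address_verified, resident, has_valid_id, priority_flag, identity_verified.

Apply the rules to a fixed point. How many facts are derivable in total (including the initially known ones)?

Round 1: (i) [eligible_subsidy, resident => exempt_fee]; (ii) [over_18 => adult_resident]; (viii) [identity_verified, eligible_subsidy => household_head]. Adds exempt_fee, adult_resident, household_head.
Round 2: (v) [adult_resident, has_valid_id, resident => renewal_due]; (vii) [household_head, priority_flag => eligible_tier1]. Adds renewal_due, eligible_tier1.
Round 3: (vi) [eligible_tier1, renewal_due, resident => age_verified]. Adds age_verified.
Round 4: (iii) [age_verified => case_approved]. Adds case_approved.
Closure: {address_verified, adult_resident, age_verified, case_approved, eligible_subsidy, eligible_tier1, exempt_fee, has_dependent, has_valid_id, household_head, identity_verified, over_18, priority_flag, renewal_due, resident} — 15 facts.

15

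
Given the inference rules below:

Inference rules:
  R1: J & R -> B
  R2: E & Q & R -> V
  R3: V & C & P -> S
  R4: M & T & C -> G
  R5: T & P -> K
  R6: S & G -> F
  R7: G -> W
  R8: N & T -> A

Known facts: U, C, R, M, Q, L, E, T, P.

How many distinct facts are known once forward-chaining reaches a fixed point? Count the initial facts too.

15

[1] R2 [E & Q & R -> V]; R4 [M & T & C -> G]; R5 [T & P -> K]. ⇒ new: V, G, K.
[2] R3 [V & C & P -> S]; R7 [G -> W]. ⇒ new: S, W.
[3] R6 [S & G -> F]. ⇒ new: F.
Closure: {C, E, F, G, K, L, M, P, Q, R, S, T, U, V, W} — 15 facts.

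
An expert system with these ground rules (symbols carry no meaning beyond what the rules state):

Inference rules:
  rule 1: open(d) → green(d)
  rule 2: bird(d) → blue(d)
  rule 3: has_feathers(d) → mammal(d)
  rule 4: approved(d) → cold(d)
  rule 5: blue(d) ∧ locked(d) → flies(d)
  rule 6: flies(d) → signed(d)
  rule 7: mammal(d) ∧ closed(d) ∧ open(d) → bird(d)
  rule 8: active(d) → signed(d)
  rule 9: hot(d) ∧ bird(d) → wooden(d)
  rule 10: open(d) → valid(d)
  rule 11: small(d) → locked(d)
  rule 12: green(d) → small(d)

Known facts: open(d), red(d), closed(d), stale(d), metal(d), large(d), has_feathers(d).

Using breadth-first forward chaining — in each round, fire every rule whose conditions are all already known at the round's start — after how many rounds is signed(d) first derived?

5

[1] rule 1 [open(d) → green(d)]; rule 3 [has_feathers(d) → mammal(d)]; rule 10 [open(d) → valid(d)]. ⇒ new: green(d), mammal(d), valid(d).
[2] rule 7 [mammal(d) ∧ closed(d) ∧ open(d) → bird(d)]; rule 12 [green(d) → small(d)]. ⇒ new: bird(d), small(d).
[3] rule 2 [bird(d) → blue(d)]; rule 11 [small(d) → locked(d)]. ⇒ new: blue(d), locked(d).
[4] rule 5 [blue(d) ∧ locked(d) → flies(d)]. ⇒ new: flies(d).
[5] rule 6 [flies(d) → signed(d)]. ⇒ new: signed(d).
signed(d) first appears in round 5.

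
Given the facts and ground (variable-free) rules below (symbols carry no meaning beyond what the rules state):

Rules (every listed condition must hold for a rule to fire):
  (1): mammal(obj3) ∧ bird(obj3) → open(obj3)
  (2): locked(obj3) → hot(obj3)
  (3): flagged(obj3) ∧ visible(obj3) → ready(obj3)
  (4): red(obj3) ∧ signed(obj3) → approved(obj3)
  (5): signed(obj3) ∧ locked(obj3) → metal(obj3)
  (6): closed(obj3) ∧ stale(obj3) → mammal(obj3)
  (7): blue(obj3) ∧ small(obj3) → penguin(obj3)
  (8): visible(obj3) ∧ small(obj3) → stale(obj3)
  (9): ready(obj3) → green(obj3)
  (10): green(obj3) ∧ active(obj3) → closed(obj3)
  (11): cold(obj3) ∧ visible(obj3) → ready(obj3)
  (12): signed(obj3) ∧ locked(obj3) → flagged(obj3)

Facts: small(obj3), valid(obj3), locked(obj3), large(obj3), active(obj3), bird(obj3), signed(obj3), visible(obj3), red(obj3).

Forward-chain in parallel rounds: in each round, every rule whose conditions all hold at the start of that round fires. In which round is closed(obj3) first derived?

4

Round 1 fires (2), (4), (5), (8), (12), giving hot(obj3), approved(obj3), metal(obj3), stale(obj3), flagged(obj3).
Round 2 fires (3), giving ready(obj3).
Round 3 fires (9), giving green(obj3).
Round 4 fires (10), giving closed(obj3).
closed(obj3) first appears in round 4.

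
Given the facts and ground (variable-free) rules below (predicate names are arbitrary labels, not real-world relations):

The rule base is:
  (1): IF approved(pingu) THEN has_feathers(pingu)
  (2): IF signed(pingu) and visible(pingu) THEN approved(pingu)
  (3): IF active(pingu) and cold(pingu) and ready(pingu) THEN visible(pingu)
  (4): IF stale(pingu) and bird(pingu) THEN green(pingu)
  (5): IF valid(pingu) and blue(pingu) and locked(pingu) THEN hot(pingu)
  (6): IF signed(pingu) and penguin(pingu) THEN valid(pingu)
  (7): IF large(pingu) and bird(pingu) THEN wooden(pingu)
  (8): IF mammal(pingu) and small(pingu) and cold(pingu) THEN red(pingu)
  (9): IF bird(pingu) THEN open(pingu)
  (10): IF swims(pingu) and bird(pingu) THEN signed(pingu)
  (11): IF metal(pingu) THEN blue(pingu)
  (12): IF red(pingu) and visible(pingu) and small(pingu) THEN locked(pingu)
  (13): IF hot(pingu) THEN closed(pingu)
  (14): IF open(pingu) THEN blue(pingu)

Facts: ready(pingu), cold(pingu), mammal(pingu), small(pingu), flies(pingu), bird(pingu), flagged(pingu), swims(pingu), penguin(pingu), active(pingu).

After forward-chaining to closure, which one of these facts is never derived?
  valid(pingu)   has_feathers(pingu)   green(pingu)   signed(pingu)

[1] (3) [IF active(pingu) and cold(pingu) and ready(pingu) THEN visible(pingu)]; (8) [IF mammal(pingu) and small(pingu) and cold(pingu) THEN red(pingu)]; (9) [IF bird(pingu) THEN open(pingu)]; (10) [IF swims(pingu) and bird(pingu) THEN signed(pingu)]. ⇒ new: visible(pingu), red(pingu), open(pingu), signed(pingu).
[2] (2) [IF signed(pingu) and visible(pingu) THEN approved(pingu)]; (6) [IF signed(pingu) and penguin(pingu) THEN valid(pingu)]; (12) [IF red(pingu) and visible(pingu) and small(pingu) THEN locked(pingu)]; (14) [IF open(pingu) THEN blue(pingu)]. ⇒ new: approved(pingu), valid(pingu), locked(pingu), blue(pingu).
[3] (1) [IF approved(pingu) THEN has_feathers(pingu)]; (5) [IF valid(pingu) and blue(pingu) and locked(pingu) THEN hot(pingu)]. ⇒ new: has_feathers(pingu), hot(pingu).
[4] (13) [IF hot(pingu) THEN closed(pingu)]. ⇒ new: closed(pingu).
Derived: has_feathers(pingu) (round 3), signed(pingu) (round 1), valid(pingu) (round 2). green(pingu) never appears in any round.

green(pingu)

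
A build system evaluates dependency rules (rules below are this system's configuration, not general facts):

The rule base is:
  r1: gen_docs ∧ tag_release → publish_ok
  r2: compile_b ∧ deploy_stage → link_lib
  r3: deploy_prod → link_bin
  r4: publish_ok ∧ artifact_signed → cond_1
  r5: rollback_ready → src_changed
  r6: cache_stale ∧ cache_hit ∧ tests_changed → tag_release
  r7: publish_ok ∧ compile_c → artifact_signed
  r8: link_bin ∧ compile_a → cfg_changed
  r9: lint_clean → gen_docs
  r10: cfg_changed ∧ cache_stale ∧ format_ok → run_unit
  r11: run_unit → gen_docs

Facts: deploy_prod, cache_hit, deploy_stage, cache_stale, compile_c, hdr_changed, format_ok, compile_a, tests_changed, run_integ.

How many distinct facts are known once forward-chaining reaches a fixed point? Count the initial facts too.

Round 1: r3 [deploy_prod → link_bin]; r6 [cache_stale ∧ cache_hit ∧ tests_changed → tag_release]. New: link_bin, tag_release.
Round 2: r8 [link_bin ∧ compile_a → cfg_changed]. New: cfg_changed.
Round 3: r10 [cfg_changed ∧ cache_stale ∧ format_ok → run_unit]. New: run_unit.
Round 4: r11 [run_unit → gen_docs]. New: gen_docs.
Round 5: r1 [gen_docs ∧ tag_release → publish_ok]. New: publish_ok.
Round 6: r7 [publish_ok ∧ compile_c → artifact_signed]. New: artifact_signed.
Round 7: r4 [publish_ok ∧ artifact_signed → cond_1]. New: cond_1.
Closure: {artifact_signed, cache_hit, cache_stale, cfg_changed, compile_a, compile_c, cond_1, deploy_prod, deploy_stage, format_ok, gen_docs, hdr_changed, link_bin, publish_ok, run_integ, run_unit, tag_release, tests_changed} — 18 facts.

18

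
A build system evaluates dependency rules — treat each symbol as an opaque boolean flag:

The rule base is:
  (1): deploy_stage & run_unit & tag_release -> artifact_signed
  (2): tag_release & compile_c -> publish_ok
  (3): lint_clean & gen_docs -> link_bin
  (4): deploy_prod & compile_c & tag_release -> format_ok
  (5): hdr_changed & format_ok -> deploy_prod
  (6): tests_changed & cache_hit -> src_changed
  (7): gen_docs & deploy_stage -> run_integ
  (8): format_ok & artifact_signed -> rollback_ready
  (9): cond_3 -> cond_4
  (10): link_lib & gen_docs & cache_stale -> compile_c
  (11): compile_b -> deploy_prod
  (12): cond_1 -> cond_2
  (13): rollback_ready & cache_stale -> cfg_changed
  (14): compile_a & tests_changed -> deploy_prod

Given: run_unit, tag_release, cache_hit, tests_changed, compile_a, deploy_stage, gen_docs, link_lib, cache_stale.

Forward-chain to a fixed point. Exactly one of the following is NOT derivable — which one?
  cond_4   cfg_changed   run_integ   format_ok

Round 1 — (1), (6), (7), (10), (14), derive artifact_signed, src_changed, run_integ, compile_c, deploy_prod.
Round 2 — (2), (4), derive publish_ok, format_ok.
Round 3 — (8), derive rollback_ready.
Round 4 — (13), derive cfg_changed.
Derived: run_integ (round 1), format_ok (round 2), cfg_changed (round 4). cond_4 never appears in any round.

cond_4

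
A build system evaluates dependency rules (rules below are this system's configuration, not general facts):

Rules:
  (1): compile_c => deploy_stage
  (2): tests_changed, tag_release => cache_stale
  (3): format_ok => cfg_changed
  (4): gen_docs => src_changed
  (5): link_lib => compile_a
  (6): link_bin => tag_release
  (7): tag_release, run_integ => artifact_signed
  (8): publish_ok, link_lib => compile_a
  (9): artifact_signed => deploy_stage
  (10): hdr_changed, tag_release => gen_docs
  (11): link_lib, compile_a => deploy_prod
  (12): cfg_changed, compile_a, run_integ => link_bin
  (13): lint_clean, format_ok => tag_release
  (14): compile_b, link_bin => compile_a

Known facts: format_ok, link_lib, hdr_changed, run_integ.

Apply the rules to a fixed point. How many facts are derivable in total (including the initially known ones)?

Round 1: (3) [format_ok => cfg_changed]; (5) [link_lib => compile_a]. Adds cfg_changed, compile_a.
Round 2: (11) [link_lib, compile_a => deploy_prod]; (12) [cfg_changed, compile_a, run_integ => link_bin]. Adds deploy_prod, link_bin.
Round 3: (6) [link_bin => tag_release]. Adds tag_release.
Round 4: (7) [tag_release, run_integ => artifact_signed]; (10) [hdr_changed, tag_release => gen_docs]. Adds artifact_signed, gen_docs.
Round 5: (4) [gen_docs => src_changed]; (9) [artifact_signed => deploy_stage]. Adds src_changed, deploy_stage.
Closure: {artifact_signed, cfg_changed, compile_a, deploy_prod, deploy_stage, format_ok, gen_docs, hdr_changed, link_bin, link_lib, run_integ, src_changed, tag_release} — 13 facts.

13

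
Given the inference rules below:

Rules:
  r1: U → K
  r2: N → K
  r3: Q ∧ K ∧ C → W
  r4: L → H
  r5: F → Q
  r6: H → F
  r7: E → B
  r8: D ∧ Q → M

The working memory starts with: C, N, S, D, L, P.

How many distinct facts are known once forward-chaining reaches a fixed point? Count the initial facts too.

12

Round 1 fires r2, r4, giving K, H.
Round 2 fires r6, giving F.
Round 3 fires r5, giving Q.
Round 4 fires r3, r8, giving W, M.
Closure: {C, D, F, H, K, L, M, N, P, Q, S, W} — 12 facts.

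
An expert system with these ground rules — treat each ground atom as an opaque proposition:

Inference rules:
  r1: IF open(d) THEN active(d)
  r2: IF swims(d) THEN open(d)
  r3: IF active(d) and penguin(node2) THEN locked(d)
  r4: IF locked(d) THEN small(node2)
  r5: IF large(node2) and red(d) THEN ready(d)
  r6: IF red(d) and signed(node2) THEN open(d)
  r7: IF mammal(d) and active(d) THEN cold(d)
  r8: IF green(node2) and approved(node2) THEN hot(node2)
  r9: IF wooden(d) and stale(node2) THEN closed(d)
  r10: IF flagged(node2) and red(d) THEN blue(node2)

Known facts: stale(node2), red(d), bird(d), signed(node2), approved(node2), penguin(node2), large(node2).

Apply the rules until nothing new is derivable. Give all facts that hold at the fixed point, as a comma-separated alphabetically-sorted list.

active(d), approved(node2), bird(d), large(node2), locked(d), open(d), penguin(node2), ready(d), red(d), signed(node2), small(node2), stale(node2)

Round 1: r5 [IF large(node2) and red(d) THEN ready(d)]; r6 [IF red(d) and signed(node2) THEN open(d)]. Adds ready(d), open(d).
Round 2: r1 [IF open(d) THEN active(d)]. Adds active(d).
Round 3: r3 [IF active(d) and penguin(node2) THEN locked(d)]. Adds locked(d).
Round 4: r4 [IF locked(d) THEN small(node2)]. Adds small(node2).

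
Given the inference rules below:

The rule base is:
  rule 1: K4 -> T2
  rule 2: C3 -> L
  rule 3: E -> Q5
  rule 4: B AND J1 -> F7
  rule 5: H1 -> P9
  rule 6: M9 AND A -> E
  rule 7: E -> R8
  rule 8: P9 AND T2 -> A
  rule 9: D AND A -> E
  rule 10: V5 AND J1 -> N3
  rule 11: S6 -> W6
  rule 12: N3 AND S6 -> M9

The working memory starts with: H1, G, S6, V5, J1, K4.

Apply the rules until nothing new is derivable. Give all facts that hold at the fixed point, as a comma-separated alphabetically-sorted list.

Round 1 fires rule 1, rule 5, rule 10, rule 11, giving T2, P9, N3, W6.
Round 2 fires rule 8, rule 12, giving A, M9.
Round 3 fires rule 6, giving E.
Round 4 fires rule 3, rule 7, giving Q5, R8.

A, E, G, H1, J1, K4, M9, N3, P9, Q5, R8, S6, T2, V5, W6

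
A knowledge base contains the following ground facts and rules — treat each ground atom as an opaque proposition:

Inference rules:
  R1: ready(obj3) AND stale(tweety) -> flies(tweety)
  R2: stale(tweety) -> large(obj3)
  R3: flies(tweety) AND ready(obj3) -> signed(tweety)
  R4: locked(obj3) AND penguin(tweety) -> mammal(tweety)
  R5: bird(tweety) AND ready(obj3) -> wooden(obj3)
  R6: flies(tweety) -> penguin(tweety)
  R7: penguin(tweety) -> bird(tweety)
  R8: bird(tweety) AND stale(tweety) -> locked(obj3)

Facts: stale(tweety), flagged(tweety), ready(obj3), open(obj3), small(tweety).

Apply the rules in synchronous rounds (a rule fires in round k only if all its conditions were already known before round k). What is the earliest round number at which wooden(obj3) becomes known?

4

[1] R1 [ready(obj3) AND stale(tweety) -> flies(tweety)]; R2 [stale(tweety) -> large(obj3)]. ⇒ new: flies(tweety), large(obj3).
[2] R3 [flies(tweety) AND ready(obj3) -> signed(tweety)]; R6 [flies(tweety) -> penguin(tweety)]. ⇒ new: signed(tweety), penguin(tweety).
[3] R7 [penguin(tweety) -> bird(tweety)]. ⇒ new: bird(tweety).
[4] R5 [bird(tweety) AND ready(obj3) -> wooden(obj3)]; R8 [bird(tweety) AND stale(tweety) -> locked(obj3)]. ⇒ new: wooden(obj3), locked(obj3).
wooden(obj3) first appears in round 4.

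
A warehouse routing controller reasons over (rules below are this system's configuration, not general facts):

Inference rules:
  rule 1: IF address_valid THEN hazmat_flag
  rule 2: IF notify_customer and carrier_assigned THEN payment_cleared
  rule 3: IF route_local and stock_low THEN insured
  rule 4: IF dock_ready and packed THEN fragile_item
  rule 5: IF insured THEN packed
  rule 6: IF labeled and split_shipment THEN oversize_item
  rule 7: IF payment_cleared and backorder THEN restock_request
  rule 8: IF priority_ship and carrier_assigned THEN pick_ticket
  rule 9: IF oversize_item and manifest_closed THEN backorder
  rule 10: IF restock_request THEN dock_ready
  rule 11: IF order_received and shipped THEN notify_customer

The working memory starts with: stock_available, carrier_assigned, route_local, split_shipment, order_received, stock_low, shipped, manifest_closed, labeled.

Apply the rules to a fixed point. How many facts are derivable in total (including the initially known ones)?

18

Round 1: rule 3 [IF route_local and stock_low THEN insured]; rule 6 [IF labeled and split_shipment THEN oversize_item]; rule 11 [IF order_received and shipped THEN notify_customer]. Adds insured, oversize_item, notify_customer.
Round 2: rule 2 [IF notify_customer and carrier_assigned THEN payment_cleared]; rule 5 [IF insured THEN packed]; rule 9 [IF oversize_item and manifest_closed THEN backorder]. Adds payment_cleared, packed, backorder.
Round 3: rule 7 [IF payment_cleared and backorder THEN restock_request]. Adds restock_request.
Round 4: rule 10 [IF restock_request THEN dock_ready]. Adds dock_ready.
Round 5: rule 4 [IF dock_ready and packed THEN fragile_item]. Adds fragile_item.
Closure: {backorder, carrier_assigned, dock_ready, fragile_item, insured, labeled, manifest_closed, notify_customer, order_received, oversize_item, packed, payment_cleared, restock_request, route_local, shipped, split_shipment, stock_available, stock_low} — 18 facts.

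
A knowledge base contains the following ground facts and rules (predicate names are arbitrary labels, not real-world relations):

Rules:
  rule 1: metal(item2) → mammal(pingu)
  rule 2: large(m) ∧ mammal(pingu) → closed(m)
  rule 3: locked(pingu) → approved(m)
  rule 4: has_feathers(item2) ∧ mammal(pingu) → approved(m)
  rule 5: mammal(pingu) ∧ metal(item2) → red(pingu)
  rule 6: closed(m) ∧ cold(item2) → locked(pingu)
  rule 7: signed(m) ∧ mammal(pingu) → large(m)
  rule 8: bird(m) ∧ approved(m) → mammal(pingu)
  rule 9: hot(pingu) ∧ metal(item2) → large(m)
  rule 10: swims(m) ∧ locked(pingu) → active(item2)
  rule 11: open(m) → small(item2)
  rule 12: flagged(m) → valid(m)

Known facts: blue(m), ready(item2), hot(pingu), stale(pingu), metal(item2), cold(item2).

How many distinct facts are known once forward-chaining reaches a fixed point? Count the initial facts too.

12

Round 1 — rule 1, rule 9, derive mammal(pingu), large(m).
Round 2 — rule 2, rule 5, derive closed(m), red(pingu).
Round 3 — rule 6, derive locked(pingu).
Round 4 — rule 3, derive approved(m).
Closure: {approved(m), blue(m), closed(m), cold(item2), hot(pingu), large(m), locked(pingu), mammal(pingu), metal(item2), ready(item2), red(pingu), stale(pingu)} — 12 facts.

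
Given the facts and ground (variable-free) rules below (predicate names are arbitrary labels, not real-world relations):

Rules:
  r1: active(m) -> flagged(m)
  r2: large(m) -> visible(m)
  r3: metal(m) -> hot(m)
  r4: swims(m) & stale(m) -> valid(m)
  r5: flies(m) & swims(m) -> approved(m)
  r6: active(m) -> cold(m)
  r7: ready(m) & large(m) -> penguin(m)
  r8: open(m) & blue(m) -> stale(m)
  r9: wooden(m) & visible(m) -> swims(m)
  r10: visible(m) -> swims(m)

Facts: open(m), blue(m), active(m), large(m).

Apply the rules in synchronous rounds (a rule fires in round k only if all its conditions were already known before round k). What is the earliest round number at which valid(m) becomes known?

3

[1] r1 [active(m) -> flagged(m)]; r2 [large(m) -> visible(m)]; r6 [active(m) -> cold(m)]; r8 [open(m) & blue(m) -> stale(m)]. ⇒ new: flagged(m), visible(m), cold(m), stale(m).
[2] r10 [visible(m) -> swims(m)]. ⇒ new: swims(m).
[3] r4 [swims(m) & stale(m) -> valid(m)]. ⇒ new: valid(m).
valid(m) first appears in round 3.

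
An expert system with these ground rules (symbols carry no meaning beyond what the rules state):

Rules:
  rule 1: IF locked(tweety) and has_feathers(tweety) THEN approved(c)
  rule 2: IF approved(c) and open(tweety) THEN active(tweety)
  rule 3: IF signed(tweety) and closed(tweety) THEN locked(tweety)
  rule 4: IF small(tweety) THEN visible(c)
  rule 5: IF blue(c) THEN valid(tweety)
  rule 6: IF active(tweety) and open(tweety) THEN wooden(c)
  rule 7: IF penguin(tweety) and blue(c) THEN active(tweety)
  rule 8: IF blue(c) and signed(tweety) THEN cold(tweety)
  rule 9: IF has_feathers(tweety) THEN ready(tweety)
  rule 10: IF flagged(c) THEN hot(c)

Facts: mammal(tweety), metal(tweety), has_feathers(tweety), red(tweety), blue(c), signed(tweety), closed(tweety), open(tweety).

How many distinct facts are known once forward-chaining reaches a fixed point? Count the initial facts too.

15

Round 1 — rule 3, rule 5, rule 8, rule 9, derive locked(tweety), valid(tweety), cold(tweety), ready(tweety).
Round 2 — rule 1, derive approved(c).
Round 3 — rule 2, derive active(tweety).
Round 4 — rule 6, derive wooden(c).
Closure: {active(tweety), approved(c), blue(c), closed(tweety), cold(tweety), has_feathers(tweety), locked(tweety), mammal(tweety), metal(tweety), open(tweety), ready(tweety), red(tweety), signed(tweety), valid(tweety), wooden(c)} — 15 facts.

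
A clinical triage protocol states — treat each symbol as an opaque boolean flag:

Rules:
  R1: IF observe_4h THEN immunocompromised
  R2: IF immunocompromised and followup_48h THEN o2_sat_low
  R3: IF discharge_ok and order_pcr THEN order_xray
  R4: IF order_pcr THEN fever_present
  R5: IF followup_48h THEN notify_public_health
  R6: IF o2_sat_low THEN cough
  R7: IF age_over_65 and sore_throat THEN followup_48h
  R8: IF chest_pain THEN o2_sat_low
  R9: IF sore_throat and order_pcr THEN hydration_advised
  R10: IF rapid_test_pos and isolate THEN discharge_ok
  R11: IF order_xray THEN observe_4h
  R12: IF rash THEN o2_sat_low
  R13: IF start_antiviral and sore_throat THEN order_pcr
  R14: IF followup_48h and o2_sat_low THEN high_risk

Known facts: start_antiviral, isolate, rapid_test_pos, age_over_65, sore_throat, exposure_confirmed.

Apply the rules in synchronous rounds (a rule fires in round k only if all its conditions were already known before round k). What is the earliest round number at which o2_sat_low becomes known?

Round 1 — R7, R10, R13, derive followup_48h, discharge_ok, order_pcr.
Round 2 — R3, R4, R5, R9, derive order_xray, fever_present, notify_public_health, hydration_advised.
Round 3 — R11, derive observe_4h.
Round 4 — R1, derive immunocompromised.
Round 5 — R2, derive o2_sat_low.
o2_sat_low first appears in round 5.

5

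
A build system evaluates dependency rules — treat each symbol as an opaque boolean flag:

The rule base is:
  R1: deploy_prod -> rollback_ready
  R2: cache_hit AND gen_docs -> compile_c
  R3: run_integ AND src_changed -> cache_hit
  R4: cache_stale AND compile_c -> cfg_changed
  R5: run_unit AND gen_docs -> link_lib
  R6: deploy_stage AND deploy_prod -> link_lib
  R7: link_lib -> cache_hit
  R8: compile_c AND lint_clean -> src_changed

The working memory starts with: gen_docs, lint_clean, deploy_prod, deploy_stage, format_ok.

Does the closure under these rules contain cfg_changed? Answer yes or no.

no

Round 1 fires R1, R6, giving rollback_ready, link_lib.
Round 2 fires R7, giving cache_hit.
Round 3 fires R2, giving compile_c.
Round 4 fires R8, giving src_changed.
Fixed point reached. cfg_changed is concluded only by R4; R4 needs cache_stale (never derived).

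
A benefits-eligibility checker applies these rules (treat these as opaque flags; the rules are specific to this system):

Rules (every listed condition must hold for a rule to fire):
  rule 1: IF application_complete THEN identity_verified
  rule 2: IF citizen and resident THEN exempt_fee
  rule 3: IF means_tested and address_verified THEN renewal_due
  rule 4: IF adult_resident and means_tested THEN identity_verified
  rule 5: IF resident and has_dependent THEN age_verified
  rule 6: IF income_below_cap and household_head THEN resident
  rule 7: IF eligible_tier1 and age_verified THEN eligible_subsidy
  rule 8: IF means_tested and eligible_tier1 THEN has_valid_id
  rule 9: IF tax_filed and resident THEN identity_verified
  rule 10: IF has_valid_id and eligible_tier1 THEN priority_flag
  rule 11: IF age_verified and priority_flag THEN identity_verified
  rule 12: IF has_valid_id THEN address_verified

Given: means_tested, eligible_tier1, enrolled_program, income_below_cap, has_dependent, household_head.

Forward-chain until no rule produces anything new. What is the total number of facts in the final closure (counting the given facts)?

Round 1: rule 6 [IF income_below_cap and household_head THEN resident]; rule 8 [IF means_tested and eligible_tier1 THEN has_valid_id]. Adds resident, has_valid_id.
Round 2: rule 5 [IF resident and has_dependent THEN age_verified]; rule 10 [IF has_valid_id and eligible_tier1 THEN priority_flag]; rule 12 [IF has_valid_id THEN address_verified]. Adds age_verified, priority_flag, address_verified.
Round 3: rule 3 [IF means_tested and address_verified THEN renewal_due]; rule 7 [IF eligible_tier1 and age_verified THEN eligible_subsidy]; rule 11 [IF age_verified and priority_flag THEN identity_verified]. Adds renewal_due, eligible_subsidy, identity_verified.
Closure: {address_verified, age_verified, eligible_subsidy, eligible_tier1, enrolled_program, has_dependent, has_valid_id, household_head, identity_verified, income_below_cap, means_tested, priority_flag, renewal_due, resident} — 14 facts.

14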